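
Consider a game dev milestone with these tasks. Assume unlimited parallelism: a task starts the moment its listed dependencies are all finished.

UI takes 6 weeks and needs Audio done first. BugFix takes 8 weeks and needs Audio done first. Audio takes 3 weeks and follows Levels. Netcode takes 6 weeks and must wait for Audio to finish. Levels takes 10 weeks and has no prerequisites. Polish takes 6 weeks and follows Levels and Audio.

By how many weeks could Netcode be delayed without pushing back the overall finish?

Levels→Audio→BugFix = 10+3+8 = 21 sets the makespan at 21 weeks.
Netcode finishes as early as 19 and must finish by 21.
Slack of Netcode = 15 − 13 = 2 weeks.

2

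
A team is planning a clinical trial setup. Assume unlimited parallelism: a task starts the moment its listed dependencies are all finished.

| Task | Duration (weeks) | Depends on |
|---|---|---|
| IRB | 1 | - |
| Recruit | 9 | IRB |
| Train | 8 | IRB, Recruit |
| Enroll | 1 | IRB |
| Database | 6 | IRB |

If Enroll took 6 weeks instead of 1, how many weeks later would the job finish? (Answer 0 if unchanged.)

0

As given, the longest chain is IRB→Recruit→Train = 1+9+8 = 18, so the finish is 18 weeks.
Enroll has 16 weeks of float (longest path through it is 2).
That remains the longest chain; total 18 weeks.
Change in finish: 18 − 18 = +0 weeks.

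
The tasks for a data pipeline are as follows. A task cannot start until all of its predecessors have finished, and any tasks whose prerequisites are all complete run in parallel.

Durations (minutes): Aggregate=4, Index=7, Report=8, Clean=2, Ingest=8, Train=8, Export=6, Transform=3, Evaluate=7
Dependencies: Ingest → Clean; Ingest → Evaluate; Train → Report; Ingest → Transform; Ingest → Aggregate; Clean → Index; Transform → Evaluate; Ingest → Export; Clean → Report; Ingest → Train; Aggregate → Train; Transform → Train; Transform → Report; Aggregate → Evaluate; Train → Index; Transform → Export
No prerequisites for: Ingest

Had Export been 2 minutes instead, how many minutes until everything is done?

Baseline: Ingest→Aggregate→Train→Report = 8+4+8+8 = 28 → 28 minutes.
Export has 11 minutes of float (longest path through it is 17).
No other chain overtakes it, so the finish is 28 minutes.

28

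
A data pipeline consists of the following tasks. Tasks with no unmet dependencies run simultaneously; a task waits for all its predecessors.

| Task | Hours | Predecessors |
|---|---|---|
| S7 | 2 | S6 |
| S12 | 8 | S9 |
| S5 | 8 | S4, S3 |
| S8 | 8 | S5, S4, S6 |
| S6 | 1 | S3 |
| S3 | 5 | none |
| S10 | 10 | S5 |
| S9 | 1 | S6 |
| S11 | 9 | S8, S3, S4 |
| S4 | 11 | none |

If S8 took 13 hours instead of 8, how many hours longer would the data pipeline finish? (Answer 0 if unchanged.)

Actual critical path: S4→S5→S8→S11 = 11+8+8+9 = 36 ⇒ 36 hours.
Since S8 is critical, the +5 change carries straight to that chain (now 41 hours).
That remains the longest chain; total 41 hours.
Change in finish: 41 − 36 = +5 hours.

5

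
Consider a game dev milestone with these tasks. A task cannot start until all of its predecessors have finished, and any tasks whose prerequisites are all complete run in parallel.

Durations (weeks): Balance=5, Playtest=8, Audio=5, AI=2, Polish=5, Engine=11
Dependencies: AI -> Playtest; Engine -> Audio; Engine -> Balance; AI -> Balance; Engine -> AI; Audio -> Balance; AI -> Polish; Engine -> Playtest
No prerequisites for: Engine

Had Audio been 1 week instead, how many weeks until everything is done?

21

Critical path before the change: Engine→Audio→Balance = 11+5+5 = 21 giving 21 weeks.
Since Audio is critical, the -4 change carries straight to that chain (now 17 weeks).
The binding chain switches to Engine→AI→Playtest = 11+2+8 = 21; finish 21 weeks.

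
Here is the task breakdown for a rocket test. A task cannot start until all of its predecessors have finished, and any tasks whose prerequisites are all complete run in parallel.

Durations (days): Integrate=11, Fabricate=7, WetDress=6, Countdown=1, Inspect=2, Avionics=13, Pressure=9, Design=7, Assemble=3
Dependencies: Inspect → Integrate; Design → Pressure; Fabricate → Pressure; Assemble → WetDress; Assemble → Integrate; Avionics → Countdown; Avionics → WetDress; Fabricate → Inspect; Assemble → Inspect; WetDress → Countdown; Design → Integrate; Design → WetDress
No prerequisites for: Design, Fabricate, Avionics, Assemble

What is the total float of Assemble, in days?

4

The longest chain is Fabricate→Inspect→Integrate = 7+2+11 = 20; overall finish 20 days.
Longest path through Assemble: 16 days (earliest finish 3, latest finish 7).
Slack of Assemble = 4 − 0 = 4 days.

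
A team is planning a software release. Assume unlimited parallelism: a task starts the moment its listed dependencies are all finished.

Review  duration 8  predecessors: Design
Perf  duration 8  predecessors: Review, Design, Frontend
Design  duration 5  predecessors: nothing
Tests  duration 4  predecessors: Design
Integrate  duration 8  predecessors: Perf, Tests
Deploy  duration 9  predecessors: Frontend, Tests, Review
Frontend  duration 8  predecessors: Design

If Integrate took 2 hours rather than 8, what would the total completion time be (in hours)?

23

Critical path before the change: Design→Frontend→Perf→Integrate = 5+8+8+8 = 29 giving 29 hours.
Since Integrate is critical, the -6 change carries straight to that chain (now 23 hours).
That remains the longest chain; total 23 hours.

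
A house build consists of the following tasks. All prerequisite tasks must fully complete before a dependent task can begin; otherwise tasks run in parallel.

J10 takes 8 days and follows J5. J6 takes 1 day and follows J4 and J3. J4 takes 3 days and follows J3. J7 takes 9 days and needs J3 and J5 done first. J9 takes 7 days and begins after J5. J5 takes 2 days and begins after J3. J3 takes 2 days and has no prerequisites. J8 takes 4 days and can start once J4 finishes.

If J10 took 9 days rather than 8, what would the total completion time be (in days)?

13

Critical path before the change: J3→J5→J7 = 2+2+9 = 13 giving 13 days.
The longest path through J10 is only 12 days, so J10 has float 1.
No other chain overtakes it, so the finish is 13 days.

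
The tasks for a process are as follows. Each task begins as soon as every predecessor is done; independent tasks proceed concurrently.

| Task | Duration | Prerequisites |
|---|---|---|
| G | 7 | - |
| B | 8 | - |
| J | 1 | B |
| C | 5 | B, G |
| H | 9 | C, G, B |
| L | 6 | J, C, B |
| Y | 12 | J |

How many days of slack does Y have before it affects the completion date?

The longest chain is B→C→H = 8+5+9 = 22; overall finish 22 days.
The longest chain containing Y totals 21 days.
Slack of Y = 10 − 9 = 1 day.

1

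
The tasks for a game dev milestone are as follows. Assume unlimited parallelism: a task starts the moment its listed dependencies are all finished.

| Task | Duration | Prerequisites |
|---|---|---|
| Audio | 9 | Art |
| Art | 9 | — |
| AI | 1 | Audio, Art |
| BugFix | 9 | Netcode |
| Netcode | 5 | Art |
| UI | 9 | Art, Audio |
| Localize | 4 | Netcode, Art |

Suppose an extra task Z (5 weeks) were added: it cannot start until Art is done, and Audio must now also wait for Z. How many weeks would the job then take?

32

Originally the job takes 27 weeks.
With Z inserted, Audio now waits for max(Art, Z).
New critical path: Art→Z→Audio→UI = 9+5+9+9 = 32 ⇒ 32 weeks.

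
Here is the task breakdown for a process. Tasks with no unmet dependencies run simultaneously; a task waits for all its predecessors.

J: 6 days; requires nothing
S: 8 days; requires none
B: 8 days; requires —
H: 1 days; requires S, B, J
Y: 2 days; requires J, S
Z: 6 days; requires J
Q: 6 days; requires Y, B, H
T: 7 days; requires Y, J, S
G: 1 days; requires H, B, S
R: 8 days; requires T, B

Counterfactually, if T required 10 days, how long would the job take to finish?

28

Baseline: S→Y→T→R = 8+2+7+8 = 25 → 25 days.
Since T is critical, the +3 change carries straight to that chain (now 28 days).
No other chain overtakes it, so the finish is 28 days.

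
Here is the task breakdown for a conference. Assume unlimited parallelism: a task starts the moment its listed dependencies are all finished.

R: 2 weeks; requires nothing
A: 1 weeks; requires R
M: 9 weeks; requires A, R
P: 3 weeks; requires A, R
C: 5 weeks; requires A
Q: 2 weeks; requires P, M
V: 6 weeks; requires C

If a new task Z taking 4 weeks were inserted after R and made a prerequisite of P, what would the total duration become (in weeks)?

Originally the plan takes 14 weeks.
With Z inserted, P now waits for max(A, R, Z).
New critical path: R→A→M→Q = 2+1+9+2 = 14 ⇒ 14 weeks.

14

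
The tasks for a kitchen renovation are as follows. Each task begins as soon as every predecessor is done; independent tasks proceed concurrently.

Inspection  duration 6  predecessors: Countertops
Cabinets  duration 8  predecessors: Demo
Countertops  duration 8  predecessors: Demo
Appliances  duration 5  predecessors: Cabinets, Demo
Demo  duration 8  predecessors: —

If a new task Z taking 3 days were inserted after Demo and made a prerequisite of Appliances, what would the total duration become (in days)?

Originally the project takes 22 days.
With Z inserted, Appliances now waits for max(Cabinets, Demo, Z).
New critical path: Demo→Countertops→Inspection = 8+8+6 = 22 ⇒ 22 days.

22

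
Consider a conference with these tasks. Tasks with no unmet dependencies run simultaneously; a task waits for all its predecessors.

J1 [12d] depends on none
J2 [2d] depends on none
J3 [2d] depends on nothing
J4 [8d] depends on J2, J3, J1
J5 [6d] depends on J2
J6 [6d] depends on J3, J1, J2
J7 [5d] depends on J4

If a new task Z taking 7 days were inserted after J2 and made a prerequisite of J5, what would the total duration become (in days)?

25

Originally the schedule takes 25 days.
With Z inserted, J5 now waits for max(J2, Z).
New critical path: J1→J4→J7 = 12+8+5 = 25 ⇒ 25 days.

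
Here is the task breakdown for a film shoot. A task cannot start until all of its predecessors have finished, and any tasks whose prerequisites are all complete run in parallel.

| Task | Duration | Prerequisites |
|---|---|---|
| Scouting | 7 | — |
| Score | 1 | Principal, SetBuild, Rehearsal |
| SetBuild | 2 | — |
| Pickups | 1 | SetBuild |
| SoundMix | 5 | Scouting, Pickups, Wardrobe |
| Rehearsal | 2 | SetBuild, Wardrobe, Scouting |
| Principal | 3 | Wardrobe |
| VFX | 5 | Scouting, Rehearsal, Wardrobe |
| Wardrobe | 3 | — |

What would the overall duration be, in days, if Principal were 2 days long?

Actual critical path: Scouting→Rehearsal→VFX = 7+2+5 = 14 ⇒ 14 days.
The longest path through Principal is only 7 days, so Principal has float 7.
That remains the longest chain; total 14 days.

14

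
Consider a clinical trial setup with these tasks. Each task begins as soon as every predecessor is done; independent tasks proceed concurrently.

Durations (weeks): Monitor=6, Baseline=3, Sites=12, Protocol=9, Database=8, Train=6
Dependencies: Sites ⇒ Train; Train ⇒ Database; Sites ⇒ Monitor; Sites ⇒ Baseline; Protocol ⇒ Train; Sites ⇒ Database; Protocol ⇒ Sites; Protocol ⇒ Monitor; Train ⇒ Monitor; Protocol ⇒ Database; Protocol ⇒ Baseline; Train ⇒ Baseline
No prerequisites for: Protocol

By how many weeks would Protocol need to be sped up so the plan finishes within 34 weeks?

Current finish: 35 weeks; target: 34.
Protocol is on every critical path, so each week cut from Protocol cuts the finish by one (this holds down to a finish of 27).
Need 35 − 34 = 1 week off Protocol → Protocol becomes 8 weeks, finish becomes 34.

1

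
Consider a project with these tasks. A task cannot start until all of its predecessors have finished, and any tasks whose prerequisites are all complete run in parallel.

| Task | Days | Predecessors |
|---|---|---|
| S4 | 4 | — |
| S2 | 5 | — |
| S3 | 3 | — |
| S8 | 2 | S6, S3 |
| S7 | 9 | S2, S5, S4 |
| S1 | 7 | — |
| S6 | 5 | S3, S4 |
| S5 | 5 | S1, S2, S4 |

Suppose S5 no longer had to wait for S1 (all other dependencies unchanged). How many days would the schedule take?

Original critical path: S1→S5→S7 = 7+5+9 = 21 ⇒ 21 days.
Without S1→S5, S5's earliest start moves from 7 to 5.
The longest chain is now S2→S5→S7 = 5+5+9 = 19, so the schedule takes 19 days.

19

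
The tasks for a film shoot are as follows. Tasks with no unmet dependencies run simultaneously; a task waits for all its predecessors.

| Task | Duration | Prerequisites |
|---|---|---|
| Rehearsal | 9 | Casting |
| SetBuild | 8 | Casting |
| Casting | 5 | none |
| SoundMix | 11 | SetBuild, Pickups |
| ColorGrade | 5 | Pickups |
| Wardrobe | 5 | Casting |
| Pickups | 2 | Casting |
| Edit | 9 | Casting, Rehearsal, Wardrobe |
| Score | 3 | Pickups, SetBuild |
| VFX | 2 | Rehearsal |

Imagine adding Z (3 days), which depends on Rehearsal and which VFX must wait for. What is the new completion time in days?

Originally the film shoot takes 24 days.
With Z inserted, VFX now waits for max(Rehearsal, Z).
New critical path: Casting→SetBuild→SoundMix = 5+8+11 = 24 ⇒ 24 days.

24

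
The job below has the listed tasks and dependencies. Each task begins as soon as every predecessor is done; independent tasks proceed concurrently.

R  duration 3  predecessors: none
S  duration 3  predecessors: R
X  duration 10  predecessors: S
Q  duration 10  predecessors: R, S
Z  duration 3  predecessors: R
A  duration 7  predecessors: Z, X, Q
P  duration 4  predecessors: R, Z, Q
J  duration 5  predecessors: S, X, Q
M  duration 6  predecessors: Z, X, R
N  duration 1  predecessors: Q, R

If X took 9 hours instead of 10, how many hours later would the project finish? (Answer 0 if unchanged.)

The binding path is R→S→X→A = 3+3+10+7 = 23; finish at 23 hours.
Since X is critical, the -1 change carries straight to that chain (now 22 hours).
New critical path: R→S→Q→A = 3+3+10+7 = 23 ⇒ 23 hours.
Change in finish: 23 − 23 = +0 hours.

0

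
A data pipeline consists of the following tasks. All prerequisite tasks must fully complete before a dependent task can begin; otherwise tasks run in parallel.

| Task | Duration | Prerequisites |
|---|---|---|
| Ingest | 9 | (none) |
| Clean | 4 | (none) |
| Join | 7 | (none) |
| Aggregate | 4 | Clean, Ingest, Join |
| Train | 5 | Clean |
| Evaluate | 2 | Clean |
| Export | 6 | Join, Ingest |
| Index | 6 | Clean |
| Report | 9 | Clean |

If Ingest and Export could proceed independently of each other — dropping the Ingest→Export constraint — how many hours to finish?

Original critical path: Ingest→Export = 9+6 = 15 ⇒ 15 hours.
Without Ingest→Export, Export's earliest start moves from 9 to 7.
The longest chain is now Ingest→Aggregate = 9+4 = 13, so the plan takes 13 hours.

13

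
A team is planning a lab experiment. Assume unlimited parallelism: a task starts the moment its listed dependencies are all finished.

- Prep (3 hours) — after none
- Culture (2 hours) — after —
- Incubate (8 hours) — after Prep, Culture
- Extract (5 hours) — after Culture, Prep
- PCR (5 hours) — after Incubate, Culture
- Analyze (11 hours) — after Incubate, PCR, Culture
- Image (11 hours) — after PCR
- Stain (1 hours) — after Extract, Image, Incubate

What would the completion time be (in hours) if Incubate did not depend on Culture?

Before: longest chain Prep→Incubate→PCR→Image→Stain = 3+8+5+11+1 = 28, finish 28.
Dropping Culture→Incubate doesn't change Incubate's earliest start (3); another predecessor still binds.
After: Prep→Incubate→PCR→Image→Stain = 3+8+5+11+1 = 28 → 28 hours.

28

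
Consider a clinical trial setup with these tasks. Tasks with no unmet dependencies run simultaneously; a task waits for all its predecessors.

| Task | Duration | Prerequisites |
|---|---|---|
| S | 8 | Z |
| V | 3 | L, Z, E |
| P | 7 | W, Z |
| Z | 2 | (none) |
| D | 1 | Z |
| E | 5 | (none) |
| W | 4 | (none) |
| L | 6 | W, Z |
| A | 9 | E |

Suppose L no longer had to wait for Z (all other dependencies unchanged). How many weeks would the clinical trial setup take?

14

Before: longest chain E→A = 5+9 = 14, finish 14.
Dropping Z→L doesn't change L's earliest start (4); another predecessor still binds.
After: E→A = 5+9 = 14 → 14 weeks.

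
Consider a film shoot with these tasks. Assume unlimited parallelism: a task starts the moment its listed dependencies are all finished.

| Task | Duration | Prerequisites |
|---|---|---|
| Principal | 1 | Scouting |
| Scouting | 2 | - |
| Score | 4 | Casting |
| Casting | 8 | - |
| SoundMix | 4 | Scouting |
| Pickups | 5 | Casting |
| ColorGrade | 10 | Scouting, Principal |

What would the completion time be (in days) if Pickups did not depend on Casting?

With the dependency in place, Casting→Pickups = 8+5 = 13 sets the finish at 13 days.
Without Casting→Pickups, Pickups's earliest start moves from 8 to 0.
New critical path: Scouting→Principal→ColorGrade = 2+1+10 = 13 ⇒ 13 days.

13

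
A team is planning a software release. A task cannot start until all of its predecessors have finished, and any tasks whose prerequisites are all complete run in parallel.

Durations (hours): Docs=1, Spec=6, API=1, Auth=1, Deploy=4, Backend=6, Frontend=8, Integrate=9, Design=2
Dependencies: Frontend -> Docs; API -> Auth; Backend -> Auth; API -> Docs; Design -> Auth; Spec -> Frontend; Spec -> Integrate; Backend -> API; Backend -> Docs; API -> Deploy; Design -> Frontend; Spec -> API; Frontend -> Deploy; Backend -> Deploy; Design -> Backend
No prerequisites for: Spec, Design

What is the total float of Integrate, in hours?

Critical path: Spec→Frontend→Deploy = 6+8+4 = 18, so the finish is 18 hours.
Integrate finishes as early as 15 and must finish by 18.
Float = 18 − 15 = 3.

3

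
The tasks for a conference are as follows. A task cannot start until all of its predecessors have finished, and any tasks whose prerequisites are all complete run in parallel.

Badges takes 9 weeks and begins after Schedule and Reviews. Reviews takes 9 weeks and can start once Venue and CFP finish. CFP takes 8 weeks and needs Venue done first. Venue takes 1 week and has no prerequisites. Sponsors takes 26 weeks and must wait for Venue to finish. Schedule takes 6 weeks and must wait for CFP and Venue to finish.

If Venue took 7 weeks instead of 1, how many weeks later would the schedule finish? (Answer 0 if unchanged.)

6

Baseline: Venue→CFP→Reviews→Badges = 1+8+9+9 = 27 → 27 weeks.
Venue is on the critical path; changing it to 7 makes that path 33 weeks.
The critical path is still Venue→CFP→Reviews→Badges; finish is now 33 weeks.
Change in finish: 33 − 27 = +6 weeks.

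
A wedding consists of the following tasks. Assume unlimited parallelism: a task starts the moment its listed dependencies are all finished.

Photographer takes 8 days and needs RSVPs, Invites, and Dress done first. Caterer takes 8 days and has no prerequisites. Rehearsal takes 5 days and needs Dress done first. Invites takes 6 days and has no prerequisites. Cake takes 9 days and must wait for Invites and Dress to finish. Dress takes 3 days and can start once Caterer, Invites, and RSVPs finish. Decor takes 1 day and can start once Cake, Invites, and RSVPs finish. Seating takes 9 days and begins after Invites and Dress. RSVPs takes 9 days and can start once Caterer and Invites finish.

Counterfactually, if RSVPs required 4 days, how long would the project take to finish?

Critical path before the change: Caterer→RSVPs→Dress→Cake→Decor = 8+9+3+9+1 = 30 giving 30 days.
RSVPs lies on that path, so at 4 days the path becomes 25 days.
That remains the longest chain; total 25 days.

25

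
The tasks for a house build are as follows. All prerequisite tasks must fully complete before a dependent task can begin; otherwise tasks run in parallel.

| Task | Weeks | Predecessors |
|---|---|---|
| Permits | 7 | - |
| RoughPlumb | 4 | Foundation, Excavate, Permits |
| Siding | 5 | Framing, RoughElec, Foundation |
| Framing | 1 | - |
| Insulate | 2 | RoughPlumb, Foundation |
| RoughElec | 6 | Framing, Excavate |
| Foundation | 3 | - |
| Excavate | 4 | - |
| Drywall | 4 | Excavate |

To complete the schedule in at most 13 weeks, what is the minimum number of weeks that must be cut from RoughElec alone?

Current finish: 15 weeks; target: 13.
RoughElec is on every critical path, so each week cut from RoughElec cuts the finish by one (this holds down to a finish of 13).
Need 15 − 13 = 2 weeks off RoughElec → RoughElec becomes 4 weeks, finish becomes 13.

2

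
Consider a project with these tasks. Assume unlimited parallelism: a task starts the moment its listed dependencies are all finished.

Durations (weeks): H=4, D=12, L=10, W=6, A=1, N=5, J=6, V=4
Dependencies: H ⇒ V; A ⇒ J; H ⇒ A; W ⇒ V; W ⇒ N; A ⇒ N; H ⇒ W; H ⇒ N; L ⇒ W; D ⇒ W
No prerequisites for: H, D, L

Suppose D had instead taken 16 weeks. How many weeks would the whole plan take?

27

As given, the longest chain is D→W→N = 12+6+5 = 23, so the finish is 23 weeks.
Since D is critical, the +4 change carries straight to that chain (now 27 weeks).
That remains the longest chain; total 27 weeks.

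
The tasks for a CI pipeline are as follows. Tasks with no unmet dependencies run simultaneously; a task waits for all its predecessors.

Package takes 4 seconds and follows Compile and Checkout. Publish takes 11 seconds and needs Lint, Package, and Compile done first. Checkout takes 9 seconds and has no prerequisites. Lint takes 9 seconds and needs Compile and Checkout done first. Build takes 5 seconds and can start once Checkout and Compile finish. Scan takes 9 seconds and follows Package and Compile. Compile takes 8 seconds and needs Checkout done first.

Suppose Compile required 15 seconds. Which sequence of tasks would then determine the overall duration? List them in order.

Checkout, Compile, Lint, Publish

Critical path before the change: Checkout→Compile→Lint→Publish = 9+8+9+11 = 37 giving 37 seconds.
Compile lies on that path, so at 15 seconds the path becomes 44 seconds.
No other chain overtakes it, so the finish is 44 seconds.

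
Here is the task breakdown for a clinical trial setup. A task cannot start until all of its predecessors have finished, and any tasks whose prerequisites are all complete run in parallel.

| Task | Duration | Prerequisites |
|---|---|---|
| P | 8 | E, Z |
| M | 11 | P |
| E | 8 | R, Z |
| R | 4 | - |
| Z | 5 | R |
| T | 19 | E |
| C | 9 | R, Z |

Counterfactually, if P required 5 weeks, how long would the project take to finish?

36

Actual critical path: R→Z→E→P→M = 4+5+8+8+11 = 36 ⇒ 36 weeks.
Since P is critical, the -3 change carries straight to that chain (now 33 weeks).
New critical path: R→Z→E→T = 4+5+8+19 = 36 ⇒ 36 weeks.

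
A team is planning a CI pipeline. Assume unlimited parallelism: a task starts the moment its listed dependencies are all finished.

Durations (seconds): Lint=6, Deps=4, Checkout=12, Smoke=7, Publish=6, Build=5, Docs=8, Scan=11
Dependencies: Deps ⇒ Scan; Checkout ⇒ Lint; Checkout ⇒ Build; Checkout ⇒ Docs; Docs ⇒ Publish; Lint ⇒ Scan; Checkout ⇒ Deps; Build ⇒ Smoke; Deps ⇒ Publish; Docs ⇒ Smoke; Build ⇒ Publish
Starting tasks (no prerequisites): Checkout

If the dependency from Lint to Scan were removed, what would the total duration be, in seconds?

With the dependency in place, Checkout→Lint→Scan = 12+6+11 = 29 sets the finish at 29 seconds.
Without Lint→Scan, Scan's earliest start moves from 18 to 16.
After: Checkout→Deps→Scan = 12+4+11 = 27 → 27 seconds.

27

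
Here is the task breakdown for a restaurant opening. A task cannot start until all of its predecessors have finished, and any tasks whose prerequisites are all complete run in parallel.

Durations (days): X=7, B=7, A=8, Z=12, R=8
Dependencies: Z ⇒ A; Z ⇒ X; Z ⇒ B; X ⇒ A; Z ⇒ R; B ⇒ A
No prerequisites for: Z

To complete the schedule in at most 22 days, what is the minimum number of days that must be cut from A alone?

Current finish: 27 days; target: 22.
A is on every critical path, so each day cut from A cuts the finish by one (this holds down to a finish of 20).
Need 27 − 22 = 5 days off A → A becomes 3 days, finish becomes 22.

5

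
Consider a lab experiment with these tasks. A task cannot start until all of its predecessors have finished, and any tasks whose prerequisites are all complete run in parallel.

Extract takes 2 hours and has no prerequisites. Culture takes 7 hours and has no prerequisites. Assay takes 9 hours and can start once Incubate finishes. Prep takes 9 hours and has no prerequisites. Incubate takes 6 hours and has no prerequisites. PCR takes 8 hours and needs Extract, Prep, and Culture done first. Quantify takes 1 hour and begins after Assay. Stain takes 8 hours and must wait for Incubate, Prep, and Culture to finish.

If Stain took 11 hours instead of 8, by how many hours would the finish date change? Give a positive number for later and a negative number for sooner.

3

The binding path is Prep→Stain = 9+8 = 17; finish at 17 hours.
Since Stain is critical, the +3 change carries straight to that chain (now 20 hours).
The critical path is still Prep→Stain; finish is now 20 hours.
Change in finish: 20 − 17 = +3 hours.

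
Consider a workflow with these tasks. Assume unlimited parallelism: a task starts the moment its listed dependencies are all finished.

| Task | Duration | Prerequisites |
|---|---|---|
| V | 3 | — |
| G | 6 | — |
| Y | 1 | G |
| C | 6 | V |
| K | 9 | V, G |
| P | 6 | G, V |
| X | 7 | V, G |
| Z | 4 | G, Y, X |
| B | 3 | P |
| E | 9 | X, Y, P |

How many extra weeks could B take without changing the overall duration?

7

Critical path: G→X→E = 6+7+9 = 22, so the finish is 22 weeks.
The longest chain containing B totals 15 weeks.
So B can slip 22 − 15 = 7 weeks.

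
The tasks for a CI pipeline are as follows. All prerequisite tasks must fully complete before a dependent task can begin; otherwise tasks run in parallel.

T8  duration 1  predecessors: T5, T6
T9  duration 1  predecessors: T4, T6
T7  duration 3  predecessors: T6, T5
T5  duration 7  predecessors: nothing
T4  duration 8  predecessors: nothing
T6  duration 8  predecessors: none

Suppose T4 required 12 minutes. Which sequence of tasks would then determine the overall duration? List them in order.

Actual critical path: T6→T7 = 8+3 = 11 ⇒ 11 minutes.
The longest path through T4 is only 9 minutes, so T4 has float 2.
Now T4→T9 = 12+1 = 13 is longest, so the finish becomes 13 minutes.

T4, T9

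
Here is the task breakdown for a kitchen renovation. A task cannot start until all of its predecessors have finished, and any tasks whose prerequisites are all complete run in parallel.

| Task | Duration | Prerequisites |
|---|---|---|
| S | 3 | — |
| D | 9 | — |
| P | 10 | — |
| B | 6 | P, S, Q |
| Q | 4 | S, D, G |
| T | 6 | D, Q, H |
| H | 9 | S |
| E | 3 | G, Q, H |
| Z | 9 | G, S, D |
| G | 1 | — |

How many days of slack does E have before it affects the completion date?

3

The longest chain is D→Q→B = 9+4+6 = 19; overall finish 19 days.
Longest path through E: 16 days (earliest finish 16, latest finish 19).
Slack of E = 16 − 13 = 3 days.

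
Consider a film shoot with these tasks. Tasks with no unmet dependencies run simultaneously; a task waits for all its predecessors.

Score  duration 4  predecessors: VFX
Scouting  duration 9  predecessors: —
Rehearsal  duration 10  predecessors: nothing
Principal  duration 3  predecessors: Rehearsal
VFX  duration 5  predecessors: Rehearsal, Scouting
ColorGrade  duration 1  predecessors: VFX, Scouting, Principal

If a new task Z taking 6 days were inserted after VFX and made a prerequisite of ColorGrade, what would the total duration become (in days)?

22

Originally the project takes 19 days.
With Z inserted, ColorGrade now waits for max(VFX, Scouting, Principal, Z).
New critical path: Rehearsal→VFX→Z→ColorGrade = 10+5+6+1 = 22 ⇒ 22 days.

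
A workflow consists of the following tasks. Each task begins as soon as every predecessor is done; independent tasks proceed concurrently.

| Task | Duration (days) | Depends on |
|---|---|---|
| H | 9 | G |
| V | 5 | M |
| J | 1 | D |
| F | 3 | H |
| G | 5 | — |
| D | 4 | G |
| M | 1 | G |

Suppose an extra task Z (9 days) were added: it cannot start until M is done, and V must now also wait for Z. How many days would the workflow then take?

Originally the workflow takes 17 days.
With Z inserted, V now waits for max(M, Z).
New critical path: G→M→Z→V = 5+1+9+5 = 20 ⇒ 20 days.

20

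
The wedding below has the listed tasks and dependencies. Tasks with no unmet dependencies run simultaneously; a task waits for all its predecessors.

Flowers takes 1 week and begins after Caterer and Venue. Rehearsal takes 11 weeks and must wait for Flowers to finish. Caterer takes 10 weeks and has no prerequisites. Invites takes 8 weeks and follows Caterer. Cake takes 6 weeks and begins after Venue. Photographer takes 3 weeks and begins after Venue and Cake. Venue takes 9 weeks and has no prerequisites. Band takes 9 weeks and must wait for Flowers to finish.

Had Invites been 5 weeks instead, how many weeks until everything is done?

Critical path before the change: Caterer→Flowers→Rehearsal = 10+1+11 = 22 giving 22 weeks.
Invites has 4 weeks of float (longest path through it is 18).
No other chain overtakes it, so the finish is 22 weeks.

22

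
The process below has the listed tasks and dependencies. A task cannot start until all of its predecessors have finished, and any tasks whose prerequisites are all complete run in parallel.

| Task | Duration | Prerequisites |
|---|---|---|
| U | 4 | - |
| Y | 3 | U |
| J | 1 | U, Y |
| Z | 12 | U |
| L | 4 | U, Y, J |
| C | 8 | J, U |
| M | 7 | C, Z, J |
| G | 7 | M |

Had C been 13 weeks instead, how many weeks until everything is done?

The binding path is U→Y→J→C→M→G = 4+3+1+8+7+7 = 30; finish at 30 weeks.
Since C is critical, the +5 change carries straight to that chain (now 35 weeks).
That remains the longest chain; total 35 weeks.

35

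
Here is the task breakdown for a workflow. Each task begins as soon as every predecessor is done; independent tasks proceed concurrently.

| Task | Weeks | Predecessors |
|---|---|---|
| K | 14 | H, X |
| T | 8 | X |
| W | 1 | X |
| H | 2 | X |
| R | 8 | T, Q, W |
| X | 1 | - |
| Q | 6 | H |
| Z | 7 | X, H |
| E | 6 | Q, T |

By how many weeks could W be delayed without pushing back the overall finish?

7

X→H→Q→R = 1+2+6+8 = 17 sets the makespan at 17 weeks.
The longest chain containing W totals 10 weeks.
Slack of W = 8 − 1 = 7 weeks.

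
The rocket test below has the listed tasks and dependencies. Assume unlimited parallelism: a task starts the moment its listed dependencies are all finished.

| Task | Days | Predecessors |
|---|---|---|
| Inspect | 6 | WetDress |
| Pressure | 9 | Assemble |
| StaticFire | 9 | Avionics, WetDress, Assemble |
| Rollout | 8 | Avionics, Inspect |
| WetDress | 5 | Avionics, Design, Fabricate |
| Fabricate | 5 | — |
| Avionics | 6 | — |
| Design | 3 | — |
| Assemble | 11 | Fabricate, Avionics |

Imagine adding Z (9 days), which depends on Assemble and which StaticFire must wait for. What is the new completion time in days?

35

Originally the rocket test takes 26 days.
With Z inserted, StaticFire now waits for max(Avionics, WetDress, Assemble, Z).
New critical path: Avionics→Assemble→Z→StaticFire = 6+11+9+9 = 35 ⇒ 35 days.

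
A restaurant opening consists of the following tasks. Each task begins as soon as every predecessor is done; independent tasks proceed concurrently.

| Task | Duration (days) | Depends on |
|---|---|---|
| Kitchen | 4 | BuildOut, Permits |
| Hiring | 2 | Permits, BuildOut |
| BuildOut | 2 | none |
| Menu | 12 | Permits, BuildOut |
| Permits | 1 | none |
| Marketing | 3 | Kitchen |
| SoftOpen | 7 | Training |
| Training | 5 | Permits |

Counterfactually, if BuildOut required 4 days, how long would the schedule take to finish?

16

Actual critical path: BuildOut→Menu = 2+12 = 14 ⇒ 14 days.
BuildOut lies on that path, so at 4 days the path becomes 16 days.
The critical path is still BuildOut→Menu; finish is now 16 days.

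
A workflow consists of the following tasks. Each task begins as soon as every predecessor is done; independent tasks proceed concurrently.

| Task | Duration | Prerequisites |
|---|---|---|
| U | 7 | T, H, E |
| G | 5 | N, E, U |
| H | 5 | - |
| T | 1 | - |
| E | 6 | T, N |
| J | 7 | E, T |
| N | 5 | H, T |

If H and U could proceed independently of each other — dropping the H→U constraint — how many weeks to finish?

Before: longest chain H→N→E→U→G = 5+5+6+7+5 = 28, finish 28.
Dropping H→U doesn't change U's earliest start (16); another predecessor still binds.
The longest chain is now H→N→E→U→G = 5+5+6+7+5 = 28, so the project takes 28 weeks.

28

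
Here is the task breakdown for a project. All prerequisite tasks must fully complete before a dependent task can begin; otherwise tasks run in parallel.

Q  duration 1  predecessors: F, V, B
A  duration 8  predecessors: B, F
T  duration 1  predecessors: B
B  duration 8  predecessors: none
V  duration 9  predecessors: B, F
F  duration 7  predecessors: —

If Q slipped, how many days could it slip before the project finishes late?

0

The longest chain is B→V→Q = 8+9+1 = 18; overall finish 18 days.
The longest chain containing Q totals 18 days.
Slack of Q = 17 − 17 = 0 days.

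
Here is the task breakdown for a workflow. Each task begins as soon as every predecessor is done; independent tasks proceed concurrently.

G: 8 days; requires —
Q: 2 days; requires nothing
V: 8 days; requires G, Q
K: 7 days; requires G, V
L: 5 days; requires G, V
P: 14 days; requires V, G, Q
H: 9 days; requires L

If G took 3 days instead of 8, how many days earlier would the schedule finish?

As given, the longest chain is G→V→L→H = 8+8+5+9 = 30, so the finish is 30 days.
G lies on that path, so at 3 days the path becomes 25 days.
No other chain overtakes it, so the finish is 25 days.
Change in finish: 25 − 30 = -5 days.

5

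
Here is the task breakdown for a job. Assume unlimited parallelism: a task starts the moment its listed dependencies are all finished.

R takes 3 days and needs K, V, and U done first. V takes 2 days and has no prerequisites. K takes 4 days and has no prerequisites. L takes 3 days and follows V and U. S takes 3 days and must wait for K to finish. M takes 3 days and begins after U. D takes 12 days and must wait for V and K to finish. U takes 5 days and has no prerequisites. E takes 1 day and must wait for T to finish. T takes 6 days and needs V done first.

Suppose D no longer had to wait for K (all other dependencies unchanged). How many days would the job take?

With the dependency in place, K→D = 4+12 = 16 sets the finish at 16 days.
Without K→D, D's earliest start moves from 4 to 2.
New critical path: V→D = 2+12 = 14 ⇒ 14 days.

14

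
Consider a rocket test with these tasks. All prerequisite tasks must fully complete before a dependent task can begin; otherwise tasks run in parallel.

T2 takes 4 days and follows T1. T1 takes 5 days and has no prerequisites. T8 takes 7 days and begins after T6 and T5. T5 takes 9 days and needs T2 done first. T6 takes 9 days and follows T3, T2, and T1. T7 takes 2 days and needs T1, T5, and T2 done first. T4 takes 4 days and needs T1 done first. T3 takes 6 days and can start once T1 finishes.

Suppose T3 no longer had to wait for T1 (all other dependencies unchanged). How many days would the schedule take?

Before: longest chain T1→T3→T6→T8 = 5+6+9+7 = 27, finish 27.
Without T1→T3, T3's earliest start moves from 5 to 0.
The longest chain is now T1→T2→T5→T8 = 5+4+9+7 = 25, so the schedule takes 25 days.

25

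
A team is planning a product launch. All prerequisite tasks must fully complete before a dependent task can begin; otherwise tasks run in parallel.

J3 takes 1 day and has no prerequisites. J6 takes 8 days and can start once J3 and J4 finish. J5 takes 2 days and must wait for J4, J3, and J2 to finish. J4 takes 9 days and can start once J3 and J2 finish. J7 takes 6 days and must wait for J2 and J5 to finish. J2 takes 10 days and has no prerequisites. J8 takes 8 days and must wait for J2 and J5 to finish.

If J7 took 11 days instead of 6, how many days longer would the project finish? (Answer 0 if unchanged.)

3

Actual critical path: J2→J4→J5→J8 = 10+9+2+8 = 29 ⇒ 29 days.
The longest path through J7 is only 27 days, so J7 has float 2.
The binding chain switches to J2→J4→J5→J7 = 10+9+2+11 = 32; finish 32 days.
Change in finish: 32 − 29 = +3 days.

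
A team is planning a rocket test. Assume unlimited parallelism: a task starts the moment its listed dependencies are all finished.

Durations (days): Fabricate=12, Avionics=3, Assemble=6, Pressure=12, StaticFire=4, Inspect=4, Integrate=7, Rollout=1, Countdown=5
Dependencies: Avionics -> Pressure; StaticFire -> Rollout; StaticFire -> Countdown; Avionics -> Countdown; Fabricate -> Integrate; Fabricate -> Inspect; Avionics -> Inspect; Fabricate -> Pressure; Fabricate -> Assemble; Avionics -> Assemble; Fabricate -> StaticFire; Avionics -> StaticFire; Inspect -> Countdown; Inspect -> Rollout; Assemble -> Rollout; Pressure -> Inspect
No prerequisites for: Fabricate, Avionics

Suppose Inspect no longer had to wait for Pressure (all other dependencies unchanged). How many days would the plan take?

24

Original critical path: Fabricate→Pressure→Inspect→Countdown = 12+12+4+5 = 33 ⇒ 33 days.
Without Pressure→Inspect, Inspect's earliest start moves from 24 to 12.
The longest chain is now Fabricate→Pressure = 12+12 = 24, so the plan takes 24 days.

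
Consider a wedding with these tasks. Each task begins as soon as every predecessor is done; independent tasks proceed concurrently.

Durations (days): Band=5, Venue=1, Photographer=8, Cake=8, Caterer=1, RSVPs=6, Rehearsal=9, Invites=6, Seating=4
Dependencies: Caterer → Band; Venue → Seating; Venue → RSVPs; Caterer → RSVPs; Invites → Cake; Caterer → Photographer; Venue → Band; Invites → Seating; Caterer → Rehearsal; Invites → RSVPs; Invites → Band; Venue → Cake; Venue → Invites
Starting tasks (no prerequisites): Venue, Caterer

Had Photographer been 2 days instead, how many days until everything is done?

15

As given, the longest chain is Venue→Invites→Cake = 1+6+8 = 15, so the finish is 15 days.
Photographer has 6 days of float (longest path through it is 9).
The critical path is still Venue→Invites→Cake; finish is now 15 days.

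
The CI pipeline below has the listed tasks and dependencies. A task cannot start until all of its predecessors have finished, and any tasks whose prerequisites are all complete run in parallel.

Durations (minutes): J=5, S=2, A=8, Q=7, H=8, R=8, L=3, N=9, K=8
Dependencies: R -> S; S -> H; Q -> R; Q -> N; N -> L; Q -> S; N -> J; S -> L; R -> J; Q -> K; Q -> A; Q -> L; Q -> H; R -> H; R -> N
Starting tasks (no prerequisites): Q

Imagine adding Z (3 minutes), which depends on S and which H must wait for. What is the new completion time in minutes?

Originally the schedule takes 29 minutes.
With Z inserted, H now waits for max(Q, R, S, Z).
New critical path: Q→R→N→J = 7+8+9+5 = 29 ⇒ 29 minutes.

29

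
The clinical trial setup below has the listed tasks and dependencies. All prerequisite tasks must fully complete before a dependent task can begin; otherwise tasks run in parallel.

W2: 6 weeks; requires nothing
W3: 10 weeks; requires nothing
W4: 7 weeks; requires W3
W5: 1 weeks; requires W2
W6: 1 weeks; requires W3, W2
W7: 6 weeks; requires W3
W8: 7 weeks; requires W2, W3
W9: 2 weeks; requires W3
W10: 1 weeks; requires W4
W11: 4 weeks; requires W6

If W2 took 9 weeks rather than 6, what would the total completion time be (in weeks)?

Actual critical path: W3→W4→W10 = 10+7+1 = 18 ⇒ 18 weeks.
W2 is off the critical path — its longest chain is 13 weeks, giving 5 of slack.
No other chain overtakes it, so the finish is 18 weeks.

18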